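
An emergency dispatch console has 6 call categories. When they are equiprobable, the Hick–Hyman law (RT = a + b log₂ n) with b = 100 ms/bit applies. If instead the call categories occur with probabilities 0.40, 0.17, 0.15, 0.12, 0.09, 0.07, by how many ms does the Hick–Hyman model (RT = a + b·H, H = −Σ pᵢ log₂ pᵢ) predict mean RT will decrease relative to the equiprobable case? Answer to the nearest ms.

26 ms

Equiprobable entropy H₀ = log₂ 6 = 2.5850 bits.
Skewed entropy H = −Σ pᵢ log₂ pᵢ = 2.3222 bits.
ΔRT = b·(H₀ − H) = 100 × 0.2628 = 26.28 ms.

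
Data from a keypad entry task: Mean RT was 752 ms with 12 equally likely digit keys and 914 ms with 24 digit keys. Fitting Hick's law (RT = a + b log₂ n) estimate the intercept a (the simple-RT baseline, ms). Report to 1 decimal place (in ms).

171.2 ms

Slope: b = (914 − 752) / (log₂ 24 − log₂ 12) = 162/1.0000 = 162.000 ms/bit.
Intercept: a = 752 − 162.000·log₂(12) = 171.236 ms.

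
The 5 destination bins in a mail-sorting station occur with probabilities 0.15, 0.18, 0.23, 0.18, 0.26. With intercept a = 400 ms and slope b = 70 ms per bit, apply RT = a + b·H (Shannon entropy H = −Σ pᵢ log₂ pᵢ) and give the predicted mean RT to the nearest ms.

H = 0.15·log₂(1/0.15) + 0.18·log₂(1/0.18) + 0.23·log₂(1/0.23) + 0.18·log₂(1/0.18) + 0.26·log₂(1/0.26) = 2.2941 bits.
RT = 400 + 70 × 2.2941 = 560.59 ms.

561 ms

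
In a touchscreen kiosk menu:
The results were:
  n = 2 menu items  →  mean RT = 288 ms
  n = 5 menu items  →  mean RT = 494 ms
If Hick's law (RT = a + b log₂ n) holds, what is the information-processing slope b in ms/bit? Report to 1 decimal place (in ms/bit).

155.8 ms/bit

b = (RT₂ − RT₁)/(log₂ n₂ − log₂ n₁) = (494 − 288)/(2.3219 − 1) = 155.833 ms/bit.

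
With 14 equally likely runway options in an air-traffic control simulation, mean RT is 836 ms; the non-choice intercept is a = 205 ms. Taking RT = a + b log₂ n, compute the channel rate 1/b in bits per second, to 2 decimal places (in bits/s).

6.03 bits/s

Choice component = 836 − 205 = 631 ms over log₂(14) = 3.8074 bits.
b = 631 / 3.8074 = 165.732 ms/bit, so 1/b = 6.034 bits/s.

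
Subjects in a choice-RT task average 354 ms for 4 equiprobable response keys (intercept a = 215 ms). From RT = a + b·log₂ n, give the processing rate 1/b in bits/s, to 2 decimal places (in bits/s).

14.39 bits/s

Choice component = 354 − 215 = 139 ms over log₂(4) = 2 bits.
b = 139 / 2 = 69.500 ms/bit, so 1/b = 14.388 bits/s.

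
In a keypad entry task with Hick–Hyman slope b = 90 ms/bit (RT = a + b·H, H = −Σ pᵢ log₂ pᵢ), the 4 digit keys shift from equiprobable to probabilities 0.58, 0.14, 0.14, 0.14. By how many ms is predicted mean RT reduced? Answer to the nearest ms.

32 ms

Equiprobable entropy H₀ = log₂ 4 = 2.0000 bits.
Skewed entropy H = −Σ pᵢ log₂ pᵢ = 1.6471 bits.
ΔRT = b·(H₀ − H) = 90 × 0.3529 = 31.76 ms.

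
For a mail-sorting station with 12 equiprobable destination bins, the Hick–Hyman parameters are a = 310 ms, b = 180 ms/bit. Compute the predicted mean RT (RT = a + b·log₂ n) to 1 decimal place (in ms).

log₂(12) = 3.5850 bits, so RT = 310 + 180 × 3.5850 ≈ 955.293 ms.

955.3 ms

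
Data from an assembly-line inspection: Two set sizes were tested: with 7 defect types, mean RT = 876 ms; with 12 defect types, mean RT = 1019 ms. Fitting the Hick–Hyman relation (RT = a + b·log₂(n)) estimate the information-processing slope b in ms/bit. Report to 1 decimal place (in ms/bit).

183.9 ms/bit

b = (RT₂ − RT₁)/(log₂ n₂ − log₂ n₁) = (1019 − 876)/(3.5850 − 2.8074) = 183.897 ms/bit.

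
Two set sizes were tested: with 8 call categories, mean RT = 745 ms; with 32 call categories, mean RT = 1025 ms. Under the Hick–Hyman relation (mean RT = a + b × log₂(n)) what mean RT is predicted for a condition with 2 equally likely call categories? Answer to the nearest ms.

465 ms

Fit slope and intercept:
  b = (1025 − 745) / (log₂ 32 − log₂ 8) = 280 / (5 − 3) = 140 ms/bit
  a = 745 − 140 × 3 = 325 ms
Then RT(2) = 325 + 140 × log₂ 2 = 325 + 140 × 1 ≈ 465.000 ms.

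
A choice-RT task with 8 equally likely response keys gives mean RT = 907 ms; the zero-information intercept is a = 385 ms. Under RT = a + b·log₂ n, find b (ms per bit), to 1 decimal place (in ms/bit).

174.0 ms/bit

8 alternatives carry log₂ 8 = 3 bits; the choice cost is 907 − 385 = 522 ms, so b = 522/3 = 174.000 ms/bit.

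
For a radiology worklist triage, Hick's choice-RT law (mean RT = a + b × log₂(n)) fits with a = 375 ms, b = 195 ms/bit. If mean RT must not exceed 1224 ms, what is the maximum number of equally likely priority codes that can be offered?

Information budget: (1224 − 375)/195 = 4.3538 bits, so n ≤ 2^4.3538 = 20.447 → at most 20.

20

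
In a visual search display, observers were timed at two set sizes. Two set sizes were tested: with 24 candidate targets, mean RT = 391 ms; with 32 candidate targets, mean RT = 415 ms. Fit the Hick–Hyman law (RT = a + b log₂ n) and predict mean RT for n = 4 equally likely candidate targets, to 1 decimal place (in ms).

With log₂ n on the abscissa the relation is linear; from the two conditions:
  b = (415 − 391) / (log₂ 32 − log₂ 24) = 24 / (5 − 4.5850) = 57.826 ms/bit
  a = 391 − 57.826 × 4.5850 = 125.869 ms
Then RT(4) = 125.869 + 57.826 × log₂ 4 = 125.869 + 57.826 × 2 ≈ 241.522 ms.

241.5 ms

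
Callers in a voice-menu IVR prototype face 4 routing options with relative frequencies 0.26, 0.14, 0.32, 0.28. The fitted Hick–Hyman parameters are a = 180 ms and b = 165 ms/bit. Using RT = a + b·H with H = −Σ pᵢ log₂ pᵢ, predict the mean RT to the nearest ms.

H = 0.26·log₂(1/0.26) + 0.14·log₂(1/0.14) + 0.32·log₂(1/0.32) + 0.28·log₂(1/0.28) = 1.9427 bits.
RT = 180 + 165 × 1.9427 = 500.54 ms.

501 ms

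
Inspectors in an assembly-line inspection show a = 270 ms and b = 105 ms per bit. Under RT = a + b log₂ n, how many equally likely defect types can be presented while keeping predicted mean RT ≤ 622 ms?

Set 270 + 105·log₂ n ≤ 622 → log₂ n ≤ (622 − 270)/105 = 3.3524.
So n ≤ 2^3.3524 = 10.213; the largest integer n is 10.

10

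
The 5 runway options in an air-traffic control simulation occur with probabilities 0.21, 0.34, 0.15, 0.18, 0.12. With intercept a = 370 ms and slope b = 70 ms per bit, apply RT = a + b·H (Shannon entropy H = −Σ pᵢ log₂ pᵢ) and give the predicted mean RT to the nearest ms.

526 ms

H = 0.21·log₂(1/0.21) + 0.34·log₂(1/0.34) + 0.15·log₂(1/0.15) + 0.18·log₂(1/0.18) + 0.12·log₂(1/0.12) = 2.2249 bits.
RT = 370 + 70 × 2.2249 = 525.74 ms.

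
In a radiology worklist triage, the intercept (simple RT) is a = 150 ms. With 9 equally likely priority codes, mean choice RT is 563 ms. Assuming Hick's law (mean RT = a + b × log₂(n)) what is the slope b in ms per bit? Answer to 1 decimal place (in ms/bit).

130.3 ms/bit

log₂(9) = 3.1699 bits.
b = (RT − a)/log₂ n = (563 − 150) / 3.1699 = 130.287 ms/bit.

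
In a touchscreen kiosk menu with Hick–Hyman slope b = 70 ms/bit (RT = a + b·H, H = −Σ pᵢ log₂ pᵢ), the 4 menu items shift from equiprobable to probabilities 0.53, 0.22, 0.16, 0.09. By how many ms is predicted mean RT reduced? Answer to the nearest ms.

The RT saving is b·ΔH. Equiprobable H₀ = log₂(4) = 2.0000 bits; with the given probabilities H = 1.7017 bits.
b·(H₀ − H) = 70 × (2.0000 − 1.7017) = 20.88 ms.

21 ms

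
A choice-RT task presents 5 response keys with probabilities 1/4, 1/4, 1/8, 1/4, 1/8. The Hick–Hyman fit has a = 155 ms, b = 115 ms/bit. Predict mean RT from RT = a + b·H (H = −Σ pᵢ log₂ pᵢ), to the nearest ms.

414 ms

Each term −pᵢ log₂ pᵢ: 0.25·2 + 0.25·2 + 0.125·3 + 0.25·2 + 0.125·3; summed, H = 2.250 bits.
Mean RT = a + bH = 155 + 115·2.250 = 413.75 ms.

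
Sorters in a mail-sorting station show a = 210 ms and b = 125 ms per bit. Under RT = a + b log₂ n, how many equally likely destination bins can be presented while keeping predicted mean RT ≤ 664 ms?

Information budget: (664 − 210)/125 = 3.6320 bits, so n ≤ 2^3.6320 = 12.398 → at most 12.

12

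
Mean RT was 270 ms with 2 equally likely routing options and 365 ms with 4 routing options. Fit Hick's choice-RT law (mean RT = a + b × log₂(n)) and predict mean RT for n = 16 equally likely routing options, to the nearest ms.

RT is linear in log₂ n, so two points fix the line:
  b = (365 − 270) / (log₂ 4 − log₂ 2) = 95 / (2 − 1) = 95 ms/bit
  a = 270 − 95 × 1 = 175 ms
Then RT(16) = 175 + 95 × log₂ 16 = 175 + 95 × 4 ≈ 555.000 ms.

555 ms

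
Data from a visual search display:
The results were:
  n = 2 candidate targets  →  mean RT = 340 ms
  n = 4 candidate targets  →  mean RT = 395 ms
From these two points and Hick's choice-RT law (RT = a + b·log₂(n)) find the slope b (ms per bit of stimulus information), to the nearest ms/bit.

The slope on a log₂ axis is (395 − 340) / (2 − 1) = 55 ms/bit.

55 ms/bit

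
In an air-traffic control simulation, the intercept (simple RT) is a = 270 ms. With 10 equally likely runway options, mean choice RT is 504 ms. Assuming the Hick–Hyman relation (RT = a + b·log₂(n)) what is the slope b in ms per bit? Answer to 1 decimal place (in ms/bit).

log₂(10) = 3.3219 bits.
b = (RT − a)/log₂ n = (504 − 270) / 3.3219 = 70.441 ms/bit.

70.4 ms/bit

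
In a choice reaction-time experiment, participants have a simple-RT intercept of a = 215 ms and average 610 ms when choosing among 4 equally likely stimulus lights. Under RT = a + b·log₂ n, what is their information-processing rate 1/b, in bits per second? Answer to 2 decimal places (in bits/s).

b = (610 − 215)/log₂ 4 = 395/2 = 197.500 ms per bit = 0.19750 s/bit; the reciprocal is 5.063 bits/s.

5.06 bits/s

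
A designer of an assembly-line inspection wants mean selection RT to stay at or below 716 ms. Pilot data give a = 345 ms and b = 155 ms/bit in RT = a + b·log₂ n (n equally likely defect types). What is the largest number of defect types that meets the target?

Set 345 + 155·log₂ n ≤ 716 → log₂ n ≤ (716 − 345)/155 = 2.3935.
So n ≤ 2^2.3935 = 5.254; the largest integer n is 5.

5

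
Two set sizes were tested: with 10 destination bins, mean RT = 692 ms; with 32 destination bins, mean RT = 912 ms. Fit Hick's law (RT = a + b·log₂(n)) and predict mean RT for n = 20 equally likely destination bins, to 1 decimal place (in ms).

RT is linear in log₂ n, so two points fix the line:
  b = (912 − 692) / (log₂ 32 − log₂ 10) = 220 / (5 − 3.3219) = 131.103 ms/bit
  a = 692 − 131.103 × 3.3219 = 256.486 ms
Then RT(20) = 256.486 + 131.103 × log₂ 20 = 256.486 + 131.103 × 4.3219 ≈ 823.103 ms.

823.1 ms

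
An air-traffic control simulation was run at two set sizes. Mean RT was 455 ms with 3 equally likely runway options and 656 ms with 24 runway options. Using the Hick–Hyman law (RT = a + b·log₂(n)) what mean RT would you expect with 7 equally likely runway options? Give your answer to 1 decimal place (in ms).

536.9 ms

Fit slope and intercept:
  b = (656 − 455) / (log₂ 24 − log₂ 3) = 201 / (4.5850 − 1.5850) = 67.000 ms/bit
  a = 455 − 67.000 × 1.5850 = 348.808 ms
Then RT(7) = 348.808 + 67.000 × log₂ 7 = 348.808 + 67.000 × 2.8074 ≈ 536.900 ms.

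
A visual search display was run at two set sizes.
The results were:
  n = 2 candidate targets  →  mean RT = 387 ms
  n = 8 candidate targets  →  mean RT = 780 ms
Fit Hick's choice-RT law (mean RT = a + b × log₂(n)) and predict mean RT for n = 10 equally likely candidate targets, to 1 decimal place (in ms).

843.3 ms

Fit slope and intercept:
  b = (780 − 387) / (log₂ 8 − log₂ 2) = 393 / (3 − 1) = 196.500 ms/bit
  a = 387 − 196.500 × 1 = 190.500 ms
Then RT(10) = 190.500 + 196.500 × log₂ 10 = 190.500 + 196.500 × 3.3219 ≈ 843.259 ms.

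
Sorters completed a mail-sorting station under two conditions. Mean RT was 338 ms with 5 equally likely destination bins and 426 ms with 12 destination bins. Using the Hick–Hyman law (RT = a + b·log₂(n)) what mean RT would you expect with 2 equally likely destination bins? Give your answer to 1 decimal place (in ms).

Fit slope and intercept:
  b = (426 − 338) / (log₂ 12 − log₂ 5) = 88 / (3.5850 − 2.3219) = 69.673 ms/bit
  a = 338 − 69.673 × 2.3219 = 176.223 ms
Then RT(2) = 176.223 + 69.673 × log₂ 2 = 176.223 + 69.673 × 1 ≈ 245.897 ms.

245.9 ms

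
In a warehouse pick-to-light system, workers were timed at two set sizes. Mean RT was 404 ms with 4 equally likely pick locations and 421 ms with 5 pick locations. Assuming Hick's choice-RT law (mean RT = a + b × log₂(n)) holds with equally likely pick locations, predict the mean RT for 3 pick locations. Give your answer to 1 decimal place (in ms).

With log₂ n on the abscissa the relation is linear; from the two conditions:
  b = (421 − 404) / (log₂ 5 − log₂ 4) = 17 / (2.3219 − 2) = 52.807 ms/bit
  a = 404 − 52.807 × 2 = 298.386 ms
Then RT(3) = 298.386 + 52.807 × log₂ 3 = 298.386 + 52.807 × 1.5850 ≈ 382.083 ms.

382.1 ms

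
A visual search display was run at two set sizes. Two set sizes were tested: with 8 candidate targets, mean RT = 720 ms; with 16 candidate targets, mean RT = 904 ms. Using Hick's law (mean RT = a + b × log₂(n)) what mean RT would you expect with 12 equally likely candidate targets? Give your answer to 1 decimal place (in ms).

With log₂ n on the abscissa the relation is linear; from the two conditions:
  b = (904 − 720) / (log₂ 16 − log₂ 8) = 184 / (4 − 3) = 184.000 ms/bit
  a = 720 − 184.000 × 3 = 168.000 ms
Then RT(12) = 168.000 + 184.000 × log₂ 12 = 168.000 + 184.000 × 3.5850 ≈ 827.633 ms.

827.6 ms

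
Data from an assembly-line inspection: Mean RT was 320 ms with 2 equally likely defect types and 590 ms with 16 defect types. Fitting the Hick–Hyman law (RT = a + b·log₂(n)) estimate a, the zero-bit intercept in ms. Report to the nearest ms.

The slope on a log₂ axis is (590 − 320) / (4 − 1) = 90 ms/bit.
a = RT₁ − b·log₂ n₁ = 320 − 90 × 1 = 230.000 ms.

230 ms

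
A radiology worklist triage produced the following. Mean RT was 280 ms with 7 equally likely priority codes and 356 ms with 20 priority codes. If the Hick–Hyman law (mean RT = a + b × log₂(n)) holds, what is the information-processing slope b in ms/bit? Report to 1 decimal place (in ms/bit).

50.2 ms/bit

b = (RT₂ − RT₁)/(log₂ n₂ − log₂ n₁) = (356 − 280)/(4.3219 − 2.8074) = 50.179 ms/bit.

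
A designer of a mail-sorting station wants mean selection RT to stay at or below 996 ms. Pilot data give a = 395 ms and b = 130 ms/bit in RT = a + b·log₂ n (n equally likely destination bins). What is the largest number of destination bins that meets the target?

24

130·log₂ n ≤ 996 − 395 = 601, giving log₂ n ≤ 4.6231 and n ≤ 24.643. The largest whole number is 24.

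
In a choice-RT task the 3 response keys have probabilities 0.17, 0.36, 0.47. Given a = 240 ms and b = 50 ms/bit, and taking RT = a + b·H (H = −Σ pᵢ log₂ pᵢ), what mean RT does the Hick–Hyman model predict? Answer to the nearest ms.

Entropy contributions −pᵢ log₂ pᵢ: 0.4346, 0.5306, 0.5120; sum H = 1.4772 bits.
RT = a + bH = 240 + 50·1.4772 = 313.86 ms.

314 ms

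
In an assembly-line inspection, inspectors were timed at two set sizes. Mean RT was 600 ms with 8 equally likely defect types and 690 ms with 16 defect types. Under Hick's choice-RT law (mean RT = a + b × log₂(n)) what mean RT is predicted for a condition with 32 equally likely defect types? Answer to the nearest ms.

780 ms

Solve the two-equation system in a and b:
  b = (690 − 600) / (log₂ 16 − log₂ 8) = 90 / (4 − 3) = 90 ms/bit
  a = 600 − 90 × 3 = 330 ms
Then RT(32) = 330 + 90 × log₂ 32 = 330 + 90 × 5 ≈ 780.000 ms.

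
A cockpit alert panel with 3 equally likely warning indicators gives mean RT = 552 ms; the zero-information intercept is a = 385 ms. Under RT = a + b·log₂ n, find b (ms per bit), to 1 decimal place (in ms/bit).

105.4 ms/bit

b = (552 − 385) / log₂(3) = 167 / 1.5850 = 105.365 ms/bit.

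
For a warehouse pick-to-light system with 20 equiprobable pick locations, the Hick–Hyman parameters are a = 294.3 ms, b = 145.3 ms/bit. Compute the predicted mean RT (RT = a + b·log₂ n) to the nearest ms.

log₂(20) = 4.3219 bits, so RT = 294.3 + 145.3 × 4.3219 ≈ 922.276 ms.

922 ms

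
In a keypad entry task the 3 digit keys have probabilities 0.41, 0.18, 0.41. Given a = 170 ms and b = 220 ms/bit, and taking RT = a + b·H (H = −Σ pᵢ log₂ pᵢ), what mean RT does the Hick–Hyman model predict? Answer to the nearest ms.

500 ms

H = 0.41·log₂(1/0.41) + 0.18·log₂(1/0.18) + 0.41·log₂(1/0.41) = 1.5001 bits.
RT = 170 + 220 × 1.5001 = 500.02 ms.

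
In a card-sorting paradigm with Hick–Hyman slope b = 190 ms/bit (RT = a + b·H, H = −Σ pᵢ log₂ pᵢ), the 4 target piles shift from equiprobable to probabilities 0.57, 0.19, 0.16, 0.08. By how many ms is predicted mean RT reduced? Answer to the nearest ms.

The RT saving is b·ΔH. Equiprobable H₀ = log₂(4) = 2.0000 bits; with the given probabilities H = 1.6320 bits.
b·(H₀ − H) = 190 × (2.0000 − 1.6320) = 69.92 ms.

70 ms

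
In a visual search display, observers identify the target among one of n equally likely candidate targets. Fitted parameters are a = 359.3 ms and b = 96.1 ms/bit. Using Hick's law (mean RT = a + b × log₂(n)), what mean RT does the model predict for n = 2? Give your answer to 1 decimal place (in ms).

455.4 ms

log₂(2) = 1 bits, so RT = 359.3 + 96.1 × 1 ≈ 455.400 ms.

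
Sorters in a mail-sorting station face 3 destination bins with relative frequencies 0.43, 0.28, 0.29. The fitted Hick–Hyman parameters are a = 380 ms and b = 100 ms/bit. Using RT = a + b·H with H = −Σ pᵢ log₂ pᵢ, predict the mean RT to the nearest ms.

536 ms

Entropy contributions −pᵢ log₂ pᵢ: 0.5236, 0.5142, 0.5179; sum H = 1.5557 bits.
RT = a + bH = 380 + 100·1.5557 = 535.57 ms.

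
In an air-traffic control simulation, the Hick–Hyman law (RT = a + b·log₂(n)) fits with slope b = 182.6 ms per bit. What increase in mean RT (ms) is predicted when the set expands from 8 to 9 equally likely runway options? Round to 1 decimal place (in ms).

The intercept a cancels: ΔRT = b·(log₂ n₂ − log₂ n₁) = b·log₂(n₂/n₁).
log₂(9) − log₂(8) = 3.1699 − 3 = 0.1699.
ΔRT = 182.6 × 0.1699 = 31.028 ms.

31.0 ms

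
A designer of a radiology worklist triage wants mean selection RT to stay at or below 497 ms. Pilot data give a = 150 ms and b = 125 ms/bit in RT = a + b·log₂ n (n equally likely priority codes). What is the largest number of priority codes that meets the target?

6

Set 150 + 125·log₂ n ≤ 497 → log₂ n ≤ (497 − 150)/125 = 2.7760.
So n ≤ 2^2.7760 = 6.850; the largest integer n is 6.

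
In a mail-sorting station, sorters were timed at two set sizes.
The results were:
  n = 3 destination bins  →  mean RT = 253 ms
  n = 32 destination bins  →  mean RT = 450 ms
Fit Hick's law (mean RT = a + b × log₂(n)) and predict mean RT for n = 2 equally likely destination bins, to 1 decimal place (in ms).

219.3 ms

RT is linear in log₂ n, so two points fix the line:
  b = (450 − 253) / (log₂ 32 − log₂ 3) = 197 / (5 − 1.5850) = 57.686 ms/bit
  a = 253 − 57.686 × 1.5850 = 161.570 ms
Then RT(2) = 161.570 + 57.686 × log₂ 2 = 161.570 + 57.686 × 1 ≈ 219.256 ms.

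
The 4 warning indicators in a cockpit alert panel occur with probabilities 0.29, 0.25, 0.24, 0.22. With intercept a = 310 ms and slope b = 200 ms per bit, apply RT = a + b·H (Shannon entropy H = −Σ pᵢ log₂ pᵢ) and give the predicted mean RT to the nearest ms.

Entropy contributions −pᵢ log₂ pᵢ: 0.5179, 0.5000, 0.4941, 0.4806; sum H = 1.9926 bits.
RT = a + bH = 310 + 200·1.9926 = 708.52 ms.

709 ms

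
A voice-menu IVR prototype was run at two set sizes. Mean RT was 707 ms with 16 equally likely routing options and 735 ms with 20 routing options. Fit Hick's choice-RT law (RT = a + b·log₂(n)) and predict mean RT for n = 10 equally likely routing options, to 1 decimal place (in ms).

648.0 ms

Solve the two-equation system in a and b:
  b = (735 − 707) / (log₂ 20 − log₂ 16) = 28 / (4.3219 − 4) = 86.976 ms/bit
  a = 707 − 86.976 × 4 = 359.096 ms
Then RT(10) = 359.096 + 86.976 × log₂ 10 = 359.096 + 86.976 × 3.3219 ≈ 648.024 ms.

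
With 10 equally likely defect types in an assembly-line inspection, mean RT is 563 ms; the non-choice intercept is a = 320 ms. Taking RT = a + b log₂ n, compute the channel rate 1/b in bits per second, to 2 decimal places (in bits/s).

13.67 bits/s

Choice component = 563 − 320 = 243 ms over log₂(10) = 3.3219 bits.
b = 243 / 3.3219 = 73.150 ms/bit, so 1/b = 13.670 bits/s.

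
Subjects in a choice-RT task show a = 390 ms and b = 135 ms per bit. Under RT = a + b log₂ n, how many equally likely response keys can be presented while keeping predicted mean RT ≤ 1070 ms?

32

135·log₂ n ≤ 1070 − 390 = 680, giving log₂ n ≤ 5.0370 and n ≤ 32.832. The largest whole number is 32.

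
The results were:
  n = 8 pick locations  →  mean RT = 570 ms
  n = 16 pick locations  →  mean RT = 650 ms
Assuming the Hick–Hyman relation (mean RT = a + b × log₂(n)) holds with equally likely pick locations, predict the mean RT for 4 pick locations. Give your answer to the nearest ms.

Solve the two-equation system in a and b:
  b = (650 − 570) / (log₂ 16 − log₂ 8) = 80 / (4 − 3) = 80 ms/bit
  a = 570 − 80 × 3 = 330 ms
Then RT(4) = 330 + 80 × log₂ 4 = 330 + 80 × 2 ≈ 490.000 ms.

490 ms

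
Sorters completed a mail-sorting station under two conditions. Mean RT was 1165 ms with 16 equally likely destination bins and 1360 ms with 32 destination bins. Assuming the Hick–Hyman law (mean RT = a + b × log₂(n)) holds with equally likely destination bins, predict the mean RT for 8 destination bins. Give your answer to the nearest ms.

Solve the two-equation system in a and b:
  b = (1360 − 1165) / (log₂ 32 − log₂ 16) = 195 / (5 − 4) = 195 ms/bit
  a = 1165 − 195 × 4 = 385 ms
Then RT(8) = 385 + 195 × log₂ 8 = 385 + 195 × 3 ≈ 970.000 ms.

970 ms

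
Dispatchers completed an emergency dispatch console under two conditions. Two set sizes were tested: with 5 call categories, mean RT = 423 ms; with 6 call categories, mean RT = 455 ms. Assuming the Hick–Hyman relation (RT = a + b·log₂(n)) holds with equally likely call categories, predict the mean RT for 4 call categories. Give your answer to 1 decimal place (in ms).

383.8 ms

Solve the two-equation system in a and b:
  b = (455 − 423) / (log₂ 6 − log₂ 5) = 32 / (2.5850 − 2.3219) = 121.657 ms/bit
  a = 423 − 121.657 × 2.3219 = 140.521 ms
Then RT(4) = 140.521 + 121.657 × log₂ 4 = 140.521 + 121.657 × 2 ≈ 383.835 ms.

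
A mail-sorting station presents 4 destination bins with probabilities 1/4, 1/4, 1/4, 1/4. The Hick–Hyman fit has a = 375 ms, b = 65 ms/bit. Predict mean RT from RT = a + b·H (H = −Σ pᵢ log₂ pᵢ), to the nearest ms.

H = −Σ pᵢ log₂ pᵢ = 0.25·2 + 0.25·2 + 0.25·2 + 0.25·2 = 2.000 bits.
RT = 375 + 65 × 2.000 = 505.00 ms.

505 ms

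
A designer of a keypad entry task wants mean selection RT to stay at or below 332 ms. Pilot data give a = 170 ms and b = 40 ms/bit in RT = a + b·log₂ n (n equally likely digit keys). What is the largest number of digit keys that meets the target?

Information budget: (332 − 170)/40 = 4.0500 bits, so n ≤ 2^4.0500 = 16.564 → at most 16.

16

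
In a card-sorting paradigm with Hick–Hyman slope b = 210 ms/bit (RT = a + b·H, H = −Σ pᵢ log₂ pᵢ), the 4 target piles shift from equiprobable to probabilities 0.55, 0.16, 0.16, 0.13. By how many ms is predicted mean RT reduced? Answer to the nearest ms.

62 ms

The RT saving is b·ΔH. Equiprobable H₀ = log₂(4) = 2.0000 bits; with the given probabilities H = 1.7031 bits.
b·(H₀ − H) = 210 × (2.0000 − 1.7031) = 62.36 ms.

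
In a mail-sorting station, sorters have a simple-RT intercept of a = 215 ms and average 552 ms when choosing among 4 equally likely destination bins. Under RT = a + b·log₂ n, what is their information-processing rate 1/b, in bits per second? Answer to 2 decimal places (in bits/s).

5.93 bits/s

b = (552 − 215)/log₂ 4 = 337/2 = 168.500 ms per bit = 0.16850 s/bit; the reciprocal is 5.935 bits/s.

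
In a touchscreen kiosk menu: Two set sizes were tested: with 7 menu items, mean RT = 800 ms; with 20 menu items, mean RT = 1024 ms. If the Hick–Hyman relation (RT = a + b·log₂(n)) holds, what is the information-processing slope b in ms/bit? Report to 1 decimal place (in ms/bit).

Slope: b = (1024 − 800) / (log₂ 20 − log₂ 7) = 224/1.5146 = 147.896 ms/bit.

147.9 ms/bit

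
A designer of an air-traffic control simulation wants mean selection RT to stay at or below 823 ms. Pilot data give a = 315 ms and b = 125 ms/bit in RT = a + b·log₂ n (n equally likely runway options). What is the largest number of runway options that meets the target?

16

Information budget: (823 − 315)/125 = 4.0640 bits, so n ≤ 2^4.0640 = 16.726 → at most 16.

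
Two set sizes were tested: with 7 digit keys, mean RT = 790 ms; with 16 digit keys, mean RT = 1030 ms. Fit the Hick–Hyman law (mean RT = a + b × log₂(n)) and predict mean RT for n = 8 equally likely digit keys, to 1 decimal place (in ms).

With log₂ n on the abscissa the relation is linear; from the two conditions:
  b = (1030 − 790) / (log₂ 16 − log₂ 7) = 240 / (4 − 2.8074) = 201.233 ms/bit
  a = 790 − 201.233 × 2.8074 = 225.066 ms
Then RT(8) = 225.066 + 201.233 × log₂ 8 = 225.066 + 201.233 × 3 ≈ 828.767 ms.

828.8 ms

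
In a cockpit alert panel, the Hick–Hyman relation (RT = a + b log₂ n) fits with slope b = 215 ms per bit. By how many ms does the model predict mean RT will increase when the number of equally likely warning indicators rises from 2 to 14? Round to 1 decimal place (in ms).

Only the slope matters, since a is common to both: ΔRT = b·log₂(n₂/n₁).
log₂(14) − log₂(2) = 3.8074 − 1 = 2.8074.
ΔRT = 215 × 2.8074 = 603.581 ms.

603.6 ms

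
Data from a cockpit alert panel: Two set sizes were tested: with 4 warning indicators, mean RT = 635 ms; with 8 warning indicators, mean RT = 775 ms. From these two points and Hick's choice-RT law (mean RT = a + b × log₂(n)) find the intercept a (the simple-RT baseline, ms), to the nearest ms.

Slope: b = (775 − 635) / (log₂ 8 − log₂ 4) = 140/1.0000 = 140 ms/bit.
a = RT₁ − b·log₂ n₁ = 635 − 140 × 2 = 355.000 ms.

355 ms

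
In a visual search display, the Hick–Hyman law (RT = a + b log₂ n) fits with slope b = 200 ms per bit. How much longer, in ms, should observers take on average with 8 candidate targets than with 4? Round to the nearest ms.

200 ms

Only the slope matters, since a is common to both: ΔRT = b·log₂(n₂/n₁).
log₂(8) − log₂(4) = log₂(8/4) = log₂(2) = 1.
ΔRT = 200 × 1.0000 = 200.000 ms.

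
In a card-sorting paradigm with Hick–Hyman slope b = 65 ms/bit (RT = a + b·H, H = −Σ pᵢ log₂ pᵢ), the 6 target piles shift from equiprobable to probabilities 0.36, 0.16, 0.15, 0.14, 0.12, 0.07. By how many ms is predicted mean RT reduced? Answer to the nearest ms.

Equiprobable entropy H₀ = log₂ 6 = 2.5850 bits.
Skewed entropy H = −Σ pᵢ log₂ pᵢ = 2.3969 bits.
ΔRT = b·(H₀ − H) = 65 × 0.1881 = 12.22 ms.

12 ms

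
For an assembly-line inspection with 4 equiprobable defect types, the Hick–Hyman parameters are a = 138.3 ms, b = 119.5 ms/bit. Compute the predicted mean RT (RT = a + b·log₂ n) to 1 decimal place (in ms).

377.3 ms

log₂(4) = 2 bits, so RT = 138.3 + 119.5 × 2 ≈ 377.300 ms.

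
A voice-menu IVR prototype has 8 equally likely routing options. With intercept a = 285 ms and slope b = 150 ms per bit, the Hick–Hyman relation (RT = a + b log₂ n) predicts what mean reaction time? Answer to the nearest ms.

log₂(8) = 3 bits, so RT = 285 + 150 × 3 ≈ 735.000 ms.

735 ms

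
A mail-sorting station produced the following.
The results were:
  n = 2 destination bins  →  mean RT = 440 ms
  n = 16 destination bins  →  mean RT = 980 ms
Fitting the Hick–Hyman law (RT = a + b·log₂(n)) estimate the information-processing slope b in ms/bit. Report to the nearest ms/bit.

180 ms/bit

b = (RT₂ − RT₁)/(log₂ n₂ − log₂ n₁) = (980 − 440)/(4 − 1) = 180 ms/bit.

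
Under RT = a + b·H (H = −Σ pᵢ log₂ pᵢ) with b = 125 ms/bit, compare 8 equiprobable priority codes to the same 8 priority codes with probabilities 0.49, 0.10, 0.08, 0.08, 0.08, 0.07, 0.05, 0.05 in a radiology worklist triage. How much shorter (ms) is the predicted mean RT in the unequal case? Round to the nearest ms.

Equiprobable entropy H₀ = log₂ 8 = 3.0000 bits.
Skewed entropy H = −Σ pᵢ log₂ pᵢ = 2.4117 bits.
ΔRT = b·(H₀ − H) = 125 × 0.5883 = 73.53 ms.

74 ms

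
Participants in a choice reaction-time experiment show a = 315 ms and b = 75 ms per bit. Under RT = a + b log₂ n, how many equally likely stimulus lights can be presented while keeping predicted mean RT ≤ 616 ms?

16

75·log₂ n ≤ 616 − 315 = 301, giving log₂ n ≤ 4.0133 and n ≤ 16.149. The largest whole number is 16.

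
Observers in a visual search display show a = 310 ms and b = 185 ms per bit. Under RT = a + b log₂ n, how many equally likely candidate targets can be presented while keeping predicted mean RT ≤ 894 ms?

Information budget: (894 − 310)/185 = 3.1568 bits, so n ≤ 2^3.1568 = 8.918 → at most 8.

8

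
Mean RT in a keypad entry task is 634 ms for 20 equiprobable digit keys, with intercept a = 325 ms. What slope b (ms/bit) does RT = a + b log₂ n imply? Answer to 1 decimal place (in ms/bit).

b = (634 − 325) / log₂(20) = 309 / 4.3219 = 71.496 ms/bit.

71.5 ms/bit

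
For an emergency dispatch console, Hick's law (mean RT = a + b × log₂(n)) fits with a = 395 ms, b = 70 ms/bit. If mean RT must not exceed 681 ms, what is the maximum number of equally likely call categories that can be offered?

Set 395 + 70·log₂ n ≤ 681 → log₂ n ≤ (681 − 395)/70 = 4.0857.
So n ≤ 2^4.0857 = 16.979; the largest integer n is 16.

16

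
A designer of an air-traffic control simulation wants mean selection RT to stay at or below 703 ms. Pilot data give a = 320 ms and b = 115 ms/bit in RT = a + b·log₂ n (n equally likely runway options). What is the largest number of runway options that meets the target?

Information budget: (703 − 320)/115 = 3.3304 bits, so n ≤ 2^3.3304 = 10.059 → at most 10.

10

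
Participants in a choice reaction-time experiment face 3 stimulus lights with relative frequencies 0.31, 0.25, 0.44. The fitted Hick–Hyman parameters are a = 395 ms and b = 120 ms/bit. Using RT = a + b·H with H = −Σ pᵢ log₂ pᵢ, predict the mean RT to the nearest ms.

Entropy contributions −pᵢ log₂ pᵢ: 0.5238, 0.5000, 0.5211; sum H = 1.5449 bits.
RT = a + bH = 395 + 120·1.5449 = 580.39 ms.

580 ms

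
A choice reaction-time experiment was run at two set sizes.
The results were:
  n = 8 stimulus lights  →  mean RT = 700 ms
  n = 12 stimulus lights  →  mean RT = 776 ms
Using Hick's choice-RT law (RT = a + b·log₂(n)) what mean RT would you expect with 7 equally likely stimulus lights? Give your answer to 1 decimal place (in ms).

With log₂ n on the abscissa the relation is linear; from the two conditions:
  b = (776 − 700) / (log₂ 12 − log₂ 8) = 76 / (3.5850 − 3) = 129.923 ms/bit
  a = 700 − 129.923 × 3 = 310.231 ms
Then RT(7) = 310.231 + 129.923 × log₂ 7 = 310.231 + 129.923 × 2.8074 ≈ 674.971 ms.

675.0 ms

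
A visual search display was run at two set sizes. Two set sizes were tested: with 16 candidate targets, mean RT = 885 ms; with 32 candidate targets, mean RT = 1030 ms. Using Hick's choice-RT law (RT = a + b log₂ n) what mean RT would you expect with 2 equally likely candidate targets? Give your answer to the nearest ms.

With log₂ n on the abscissa the relation is linear; from the two conditions:
  b = (1030 − 885) / (log₂ 32 − log₂ 16) = 145 / (5 − 4) = 145 ms/bit
  a = 885 − 145 × 4 = 305 ms
Then RT(2) = 305 + 145 × log₂ 2 = 305 + 145 × 1 ≈ 450.000 ms.

450 ms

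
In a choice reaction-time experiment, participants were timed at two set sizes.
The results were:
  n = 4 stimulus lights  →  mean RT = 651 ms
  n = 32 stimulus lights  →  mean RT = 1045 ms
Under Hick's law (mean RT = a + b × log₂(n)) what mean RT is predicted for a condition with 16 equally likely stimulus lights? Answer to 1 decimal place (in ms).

913.7 ms

Fit slope and intercept:
  b = (1045 − 651) / (log₂ 32 − log₂ 4) = 394 / (5 − 2) = 131.333 ms/bit
  a = 651 − 131.333 × 2 = 388.333 ms
Then RT(16) = 388.333 + 131.333 × log₂ 16 = 388.333 + 131.333 × 4 ≈ 913.667 ms.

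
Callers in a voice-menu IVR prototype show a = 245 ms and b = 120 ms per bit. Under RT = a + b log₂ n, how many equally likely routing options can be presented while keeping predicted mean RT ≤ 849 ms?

32

Information budget: (849 − 245)/120 = 5.0333 bits, so n ≤ 2^5.0333 = 32.748 → at most 32.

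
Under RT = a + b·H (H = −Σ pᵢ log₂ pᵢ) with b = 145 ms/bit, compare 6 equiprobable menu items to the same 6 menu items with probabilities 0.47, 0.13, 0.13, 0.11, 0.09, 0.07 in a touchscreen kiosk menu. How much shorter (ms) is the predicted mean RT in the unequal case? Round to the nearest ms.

55 ms

Equiprobable entropy H₀ = log₂ 6 = 2.5850 bits.
Skewed entropy H = −Σ pᵢ log₂ pᵢ = 2.2087 bits.
ΔRT = b·(H₀ − H) = 145 × 0.3762 = 54.55 ms.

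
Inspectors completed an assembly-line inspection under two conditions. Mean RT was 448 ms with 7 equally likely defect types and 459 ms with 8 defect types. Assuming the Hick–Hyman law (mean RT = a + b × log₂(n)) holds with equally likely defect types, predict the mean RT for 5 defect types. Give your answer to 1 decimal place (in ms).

Solve the two-equation system in a and b:
  b = (459 − 448) / (log₂ 8 − log₂ 7) = 11 / (3 − 2.8074) = 57.100 ms/bit
  a = 448 − 57.100 × 2.8074 = 287.701 ms
Then RT(5) = 287.701 + 57.100 × log₂ 5 = 287.701 + 57.100 × 2.3219 ≈ 420.282 ms.

420.3 ms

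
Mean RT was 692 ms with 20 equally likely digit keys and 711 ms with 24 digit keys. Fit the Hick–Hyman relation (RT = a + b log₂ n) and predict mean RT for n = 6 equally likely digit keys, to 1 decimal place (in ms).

Solve the two-equation system in a and b:
  b = (711 − 692) / (log₂ 24 − log₂ 20) = 19 / (4.5850 − 4.3219) = 72.234 ms/bit
  a = 692 − 72.234 × 4.3219 = 379.810 ms
Then RT(6) = 379.810 + 72.234 × log₂ 6 = 379.810 + 72.234 × 2.5850 ≈ 566.532 ms.

566.5 ms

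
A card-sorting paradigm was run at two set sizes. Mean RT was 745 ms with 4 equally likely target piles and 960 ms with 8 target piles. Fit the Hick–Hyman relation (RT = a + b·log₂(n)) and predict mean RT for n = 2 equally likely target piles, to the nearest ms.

RT is linear in log₂ n, so two points fix the line:
  b = (960 − 745) / (log₂ 8 − log₂ 4) = 215 / (3 − 2) = 215 ms/bit
  a = 745 − 215 × 2 = 315 ms
Then RT(2) = 315 + 215 × log₂ 2 = 315 + 215 × 1 ≈ 530.000 ms.

530 ms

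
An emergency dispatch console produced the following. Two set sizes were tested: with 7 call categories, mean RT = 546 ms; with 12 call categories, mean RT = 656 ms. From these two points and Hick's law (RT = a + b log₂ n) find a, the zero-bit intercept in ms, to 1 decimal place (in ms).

b = (RT₂ − RT₁)/(log₂ n₂ − log₂ n₁) = (656 − 546)/(3.5850 − 2.8074) = 141.460 ms/bit.
Intercept: a = 546 − 141.460·log₂(7) = 148.873 ms.

148.9 ms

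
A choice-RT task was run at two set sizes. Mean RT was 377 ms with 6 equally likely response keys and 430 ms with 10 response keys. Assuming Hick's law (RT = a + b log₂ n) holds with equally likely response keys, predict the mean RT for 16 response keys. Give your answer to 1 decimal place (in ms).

RT is linear in log₂ n, so two points fix the line:
  b = (430 − 377) / (log₂ 10 − log₂ 6) = 53 / (3.3219 − 2.5850) = 71.917 ms/bit
  a = 377 − 71.917 × 2.5850 = 191.098 ms
Then RT(16) = 191.098 + 71.917 × log₂ 16 = 191.098 + 71.917 × 4 ≈ 478.765 ms.

478.8 ms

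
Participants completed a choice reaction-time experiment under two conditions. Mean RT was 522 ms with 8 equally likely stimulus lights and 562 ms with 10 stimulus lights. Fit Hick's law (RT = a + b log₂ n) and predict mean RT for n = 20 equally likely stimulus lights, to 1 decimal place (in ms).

686.3 ms

RT is linear in log₂ n, so two points fix the line:
  b = (562 − 522) / (log₂ 10 − log₂ 8) = 40 / (3.3219 − 3) = 124.251 ms/bit
  a = 522 − 124.251 × 3 = 149.246 ms
Then RT(20) = 149.246 + 124.251 × log₂ 20 = 149.246 + 124.251 × 4.3219 ≈ 686.251 ms.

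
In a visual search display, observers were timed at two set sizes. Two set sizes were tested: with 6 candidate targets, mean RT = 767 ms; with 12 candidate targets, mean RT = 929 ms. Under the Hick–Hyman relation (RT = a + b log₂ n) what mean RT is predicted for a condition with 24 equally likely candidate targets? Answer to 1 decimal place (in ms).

1091.0 ms

RT is linear in log₂ n, so two points fix the line:
  b = (929 − 767) / (log₂ 12 − log₂ 6) = 162 / (3.5850 − 2.5850) = 162.000 ms/bit
  a = 767 − 162.000 × 2.5850 = 348.236 ms
Then RT(24) = 348.236 + 162.000 × log₂ 24 = 348.236 + 162.000 × 4.5850 ≈ 1091.000 ms.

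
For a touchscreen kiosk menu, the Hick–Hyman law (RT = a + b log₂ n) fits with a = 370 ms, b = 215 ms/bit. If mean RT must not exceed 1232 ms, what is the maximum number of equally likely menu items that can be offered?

16

215·log₂ n ≤ 1232 − 370 = 862, giving log₂ n ≤ 4.0093 and n ≤ 16.103. The largest whole number is 16.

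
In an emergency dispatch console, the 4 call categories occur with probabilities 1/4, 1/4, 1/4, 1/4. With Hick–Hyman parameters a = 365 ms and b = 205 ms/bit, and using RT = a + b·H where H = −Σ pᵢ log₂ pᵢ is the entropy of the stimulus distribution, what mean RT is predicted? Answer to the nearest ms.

775 ms

Each term −pᵢ log₂ pᵢ: 0.25·2 + 0.25·2 + 0.25·2 + 0.25·2; summed, H = 2.000 bits.
Mean RT = a + bH = 365 + 205·2.000 = 775.00 ms.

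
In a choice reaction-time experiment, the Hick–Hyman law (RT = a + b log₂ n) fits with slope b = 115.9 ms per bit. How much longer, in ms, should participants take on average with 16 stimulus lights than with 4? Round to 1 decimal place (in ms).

ΔRT = (a + b log₂ n₂) − (a + b log₂ n₁) = b·(log₂ n₂ − log₂ n₁).
log₂(16) − log₂(4) = log₂(16/4) = log₂(4) = 2.
ΔRT = 115.9 × 2.0000 = 231.800 ms.

231.8 ms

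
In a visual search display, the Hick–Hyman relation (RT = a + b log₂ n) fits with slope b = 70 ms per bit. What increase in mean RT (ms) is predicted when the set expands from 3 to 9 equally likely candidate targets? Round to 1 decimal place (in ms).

The intercept a cancels: ΔRT = b·(log₂ n₂ − log₂ n₁) = b·log₂(n₂/n₁).
log₂(9) − log₂(3) = 3.1699 − 1.5850 = 1.5850.
ΔRT = 70 × 1.5850 = 110.947 ms.

110.9 ms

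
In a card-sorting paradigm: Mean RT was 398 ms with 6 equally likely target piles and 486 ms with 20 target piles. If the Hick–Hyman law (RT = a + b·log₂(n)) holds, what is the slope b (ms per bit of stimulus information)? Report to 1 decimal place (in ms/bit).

Slope: b = (486 − 398) / (log₂ 20 − log₂ 6) = 88/1.7370 = 50.663 ms/bit.

50.7 ms/bit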